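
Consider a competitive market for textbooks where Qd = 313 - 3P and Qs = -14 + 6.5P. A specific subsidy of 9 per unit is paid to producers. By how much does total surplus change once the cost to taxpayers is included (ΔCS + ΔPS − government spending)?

Net change in total surplus = -3159/38

Pre-subsidy: 313 - 3P = -14 + 6.5P gives P* = 654/19, Q* = 3985/19.
With the subsidy, sellers receive Ps = Pb + 9 for each unit, where Pb is the price buyers pay.
Supply in terms of Pb becomes Qs = -14 + 6.5(Pb + 9) = 44.5 + 6.5Pb. Setting this equal to demand: 313 - 3Pb = 44.5 + 6.5Pb, so Pb = 537/19.
Sellers receive Ps = 537/19 + 9 = 708/19; Q' = 313 − 3·(537/19) = 4336/19.
ΔCS = ½(3985/19 + 4336/19)(654/19 − 537/19) = 973557/722; ΔPS = ½(3985/19 + 4336/19)(708/19 − 654/19) = 224667/361.
Government spending = 9 × 4336/19 = 39024/19.
Net change = 973557/722 + 224667/361 − 39024/19 = -3159/38. The loss equals the DWL triangle ½·9·351/19.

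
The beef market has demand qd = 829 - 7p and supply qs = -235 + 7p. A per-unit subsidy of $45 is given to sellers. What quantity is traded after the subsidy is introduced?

q' = 454.5

Pre-subsidy: 829 - 7p = -235 + 7p gives p* = 76, q* = 297.
With the subsidy, sellers receive ps = pb + 45 for each unit, where pb is the price buyers pay.
Supply in terms of pb becomes qs = -235 + 7(pb + 45) = 80 + 7pb. Setting this equal to demand: 829 - 7pb = 80 + 7pb, so pb = 53.5.
Sellers receive ps = 53.5 + 45 = 98.5; q' = 829 − 7·53.5 = 454.5.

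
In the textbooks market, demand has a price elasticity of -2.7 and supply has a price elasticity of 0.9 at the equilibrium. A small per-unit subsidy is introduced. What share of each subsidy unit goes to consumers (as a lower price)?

Consumer share = 0.25

For a small subsidy around the equilibrium, the benefit split depends on the relative slopes, which at a point are proportional to the elasticities.
Buyer share = εs/(εs + |εd|) = 0.9/(0.9 + 2.7) = 0.25; seller share = |εd|/(εs + |εd|) = 0.75.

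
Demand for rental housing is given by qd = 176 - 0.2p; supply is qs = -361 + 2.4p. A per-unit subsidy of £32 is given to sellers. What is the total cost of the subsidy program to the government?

Government cost = £4499.2

Pre-subsidy: 176 - 0.2p = -361 + 2.4p gives p* = 2685/13, q* = 1751/13.
With the subsidy, sellers receive ps = pb + 32 for each unit, where pb is the price buyers pay.
Supply in terms of pb becomes qs = -361 + 2.4(pb + 32) = -284.2 + 2.4pb. Setting this equal to demand: 176 - 0.2pb = -284.2 + 2.4pb, so pb = 177.
Sellers receive ps = 177 + 32 = 209; q' = 176 − 0.2·177 = 140.6.
Government outlay = subsidy × quantity = 32 × 140.6 = 4499.2.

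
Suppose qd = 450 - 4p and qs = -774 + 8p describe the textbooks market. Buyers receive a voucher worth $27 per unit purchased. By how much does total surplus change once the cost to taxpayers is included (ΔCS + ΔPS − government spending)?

Pre-subsidy: 450 - 4p = -774 + 8p gives p* = 102, q* = 42.
With the rebate, buyers effectively pay pb = ps − 27, where ps is the price sellers receive.
Demand in terms of ps becomes qd = 450 − 4(ps − 27) = 558 - 4ps. Setting this equal to supply: 558 - 4ps = -774 + 8ps, so ps = 111.
Buyers pay pb = 111 − 27 = 84; q' = -774 + 8·111 = 114.
ΔCS = ½(42 + 114)(102 − 84) = 1404; ΔPS = ½(42 + 114)(111 − 102) = 702.
Government spending = 27 × 114 = 3078.
Net change = 1404 + 702 − 3078 = -972. The loss equals the DWL triangle ½·27·72.

Net change in total surplus = -$972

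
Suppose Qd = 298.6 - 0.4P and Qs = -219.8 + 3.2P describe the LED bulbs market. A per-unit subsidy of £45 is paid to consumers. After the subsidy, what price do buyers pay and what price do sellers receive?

Buyers pay £104; sellers receive £149

Pre-subsidy: 298.6 - 0.4P = -219.8 + 3.2P gives P* = 144, Q* = 241.
With the rebate, buyers effectively pay Pb = Ps − 45, where Ps is the price sellers receive.
Demand in terms of Ps becomes Qd = 298.6 − 0.4(Ps − 45) = 316.6 - 0.4Ps. Setting this equal to supply: 316.6 - 0.4Ps = -219.8 + 3.2Ps, so Ps = 149.
Buyers pay Pb = 149 − 45 = 104; Q' = -219.8 + 3.2·149 = 257.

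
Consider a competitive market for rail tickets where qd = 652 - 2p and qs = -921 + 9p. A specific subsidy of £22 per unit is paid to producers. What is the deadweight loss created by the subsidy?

Deadweight loss = £396

Pre-subsidy: 652 - 2p = -921 + 9p gives p* = 143, q* = 366.
With the subsidy, sellers receive ps = pb + 22 for each unit, where pb is the price buyers pay.
Supply in terms of pb becomes qs = -921 + 9(pb + 22) = -723 + 9pb. Setting this equal to demand: 652 - 2pb = -723 + 9pb, so pb = 125.
Sellers receive ps = 125 + 22 = 147; q' = 652 − 2·125 = 402.
The subsidy expands output by 402 − 366 = 36 past the efficient level; on those units the gap between marginal cost and willingness to pay runs from 0 up to 22.
DWL = ½ × 22 × 36 = 396.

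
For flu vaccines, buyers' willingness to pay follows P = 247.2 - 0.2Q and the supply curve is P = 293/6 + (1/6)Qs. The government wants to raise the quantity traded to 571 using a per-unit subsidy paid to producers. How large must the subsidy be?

At Q = 571, from the demand curve buyers pay Pb = 247.2 − 0.2·571 = 133; from the supply curve sellers need Ps = 293/6 + (1/6)·571 = 144.
The subsidy must fill the gap: s = Ps − Pb = 144 − 133 = 11.

Required subsidy s = 11 per unit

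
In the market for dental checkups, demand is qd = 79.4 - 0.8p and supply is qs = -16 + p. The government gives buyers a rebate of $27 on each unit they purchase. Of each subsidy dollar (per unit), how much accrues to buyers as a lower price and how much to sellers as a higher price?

Buyers gain $15 per unit; sellers gain $12 per unit

Pre-subsidy: 79.4 - 0.8p = -16 + p gives p* = 53, q* = 37.
With the rebate, buyers effectively pay pb = ps − 27, where ps is the price sellers receive.
Demand in terms of ps becomes qd = 79.4 − 0.8(ps − 27) = 101 - 0.8ps. Setting this equal to supply: 101 - 0.8ps = -16 + ps, so ps = 65.
Buyers pay pb = 65 − 27 = 38; q' = -16 + 1·65 = 49.
Buyers' price falls by p* − pb = 53 − 38 = 15; sellers' price rises by ps − p* = 65 − 53 = 12.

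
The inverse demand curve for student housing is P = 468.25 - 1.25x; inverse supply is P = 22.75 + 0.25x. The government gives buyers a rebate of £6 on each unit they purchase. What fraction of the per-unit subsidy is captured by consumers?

Consumer share = 5/6

Pre-subsidy: 468.25 - 1.25x = 22.75 + 0.25x gives x* = 297 and P* = 97.
With the rebate, buyers effectively pay Pb = Ps − 6, where Ps is the price sellers receive.
On the curves, Pb = 468.25 - 1.25x and Ps = 22.75 + 0.25x; the wedge Ps − Pb = 6 gives 22.75 + 0.25x − (468.25 - 1.25x) = 6, so x' = 301.
Then Pb = 468.25 − 1.25·301 = 92 and Ps = 22.75 + 0.25·301 = 98.
Buyers' price falls by P* − Pb = 97 − 92 = 5; sellers' price rises by Ps − P* = 98 − 97 = 1.
So consumers capture 5/6 = 5/6 of each unit of subsidy.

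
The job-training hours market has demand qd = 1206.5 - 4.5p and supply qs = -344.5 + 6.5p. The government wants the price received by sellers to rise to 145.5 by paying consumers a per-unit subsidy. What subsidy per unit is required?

Required subsidy s = 11 per unit

At a seller price of 145.5, quantity supplied is -344.5 + 6.5·145.5 = 601.25.
Buyers absorb 601.25 only when they pay pb with 1206.5 − 4.5·pb = 601.25, i.e. pb = 134.5.
s = ps − pb = 145.5 − 134.5 = 11.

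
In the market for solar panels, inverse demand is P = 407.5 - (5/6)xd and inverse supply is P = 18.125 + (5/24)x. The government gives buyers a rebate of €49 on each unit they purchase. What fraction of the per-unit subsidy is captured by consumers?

Consumer share = 0.8

Pre-subsidy: 407.5 - (5/6)x = 18.125 + (5/24)x gives x* = 373.8 and P* = 96.
With the rebate, buyers effectively pay Pb = Ps − 49, where Ps is the price sellers receive.
On the curves, Pb = 407.5 - (5/6)x and Ps = 18.125 + (5/24)x; the wedge Ps − Pb = 49 gives 18.125 + (5/24)x − (407.5 - (5/6)x) = 49, so x' = 420.84.
Then Pb = 407.5 − (5/6)·420.84 = 56.8 and Ps = 18.125 + (5/24)·420.84 = 105.8.
Buyers' price falls by P* − Pb = 96 − 56.8 = 39.2; sellers' price rises by Ps − P* = 105.8 − 96 = 9.8.
So consumers capture 39.2/49 = 0.8 of each unit of subsidy.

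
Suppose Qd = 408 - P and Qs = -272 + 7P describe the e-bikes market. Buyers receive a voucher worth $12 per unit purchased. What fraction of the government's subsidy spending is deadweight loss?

Pre-subsidy: 408 - P = -272 + 7P gives P* = 85, Q* = 323.
With the rebate, buyers effectively pay Pb = Ps − 12, where Ps is the price sellers receive.
Demand in terms of Ps becomes Qd = 408 − 1(Ps − 12) = 420 - Ps. Setting this equal to supply: 420 - Ps = -272 + 7Ps, so Ps = 86.5.
Buyers pay Pb = 86.5 − 12 = 74.5; Q' = -272 + 7·86.5 = 333.5.
ΔCS = ½(323 + 333.5)(85 − 74.5) = 3446.625; ΔPS = ½(323 + 333.5)(86.5 − 85) = 492.375.
Government spending = 12 × 333.5 = 4002.
DWL = ½ × 12 × (333.5 − 323) = 63; fraction = 63 / 4002 = 21/1334.

DWL / government spending = 21/1334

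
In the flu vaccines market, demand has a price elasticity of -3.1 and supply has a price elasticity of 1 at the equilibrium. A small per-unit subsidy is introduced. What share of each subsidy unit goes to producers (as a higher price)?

Producer share = 31/41

For a small subsidy around the equilibrium, the benefit split depends on the relative slopes, which at a point are proportional to the elasticities.
Buyer share = εs/(εs + |εd|) = 1/(1 + 3.1) = 10/41; seller share = |εd|/(εs + |εd|) = 31/41.
So producers capture 31/41 of the subsidy.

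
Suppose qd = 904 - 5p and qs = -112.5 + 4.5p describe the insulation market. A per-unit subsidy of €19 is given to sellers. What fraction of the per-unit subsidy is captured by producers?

Pre-subsidy: 904 - 5p = -112.5 + 4.5p gives p* = 107, q* = 369.
With the subsidy, sellers receive ps = pb + 19 for each unit, where pb is the price buyers pay.
Supply in terms of pb becomes qs = -112.5 + 4.5(pb + 19) = -27 + 4.5pb. Setting this equal to demand: 904 - 5pb = -27 + 4.5pb, so pb = 98.
Sellers receive ps = 98 + 19 = 117; q' = 904 − 5·98 = 414.
Buyers' price falls by p* − pb = 107 − 98 = 9; sellers' price rises by ps − p* = 117 − 107 = 10.
So producers capture 10/19 = 10/19 of each unit of subsidy.

Producer share = 10/19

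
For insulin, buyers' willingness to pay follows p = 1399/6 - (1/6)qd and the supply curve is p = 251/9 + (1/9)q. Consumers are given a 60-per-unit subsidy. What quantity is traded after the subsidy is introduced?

Pre-subsidy: 1399/6 - (1/6)q = 251/9 + (1/9)q gives q* = 739 and p* = 110.
With the rebate, buyers effectively pay pb = ps − 60, where ps is the price sellers receive.
On the curves, pb = 1399/6 - (1/6)q and ps = 251/9 + (1/9)q; the wedge ps − pb = 60 gives 251/9 + (1/9)q − (1399/6 - (1/6)q) = 60, so q' = 955.
Then pb = 1399/6 − (1/6)·955 = 74 and ps = 251/9 + (1/9)·955 = 134.

q' = 955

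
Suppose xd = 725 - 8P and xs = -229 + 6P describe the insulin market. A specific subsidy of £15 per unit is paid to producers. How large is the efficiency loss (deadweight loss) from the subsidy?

Deadweight loss = 2700/7

Pre-subsidy: 725 - 8P = -229 + 6P gives P* = 477/7, x* = 1259/7.
With the subsidy, sellers receive Ps = Pb + 15 for each unit, where Pb is the price buyers pay.
Supply in terms of Pb becomes xs = -229 + 6(Pb + 15) = -139 + 6Pb. Setting this equal to demand: 725 - 8Pb = -139 + 6Pb, so Pb = 432/7.
Sellers receive Ps = 432/7 + 15 = 537/7; x' = 725 − 8·(432/7) = 1619/7.
The subsidy expands output by 1619/7 − 1259/7 = 360/7 past the efficient level; on those units the gap between marginal cost and willingness to pay runs from 0 up to 15.
DWL = ½ × 15 × 360/7 = 2700/7.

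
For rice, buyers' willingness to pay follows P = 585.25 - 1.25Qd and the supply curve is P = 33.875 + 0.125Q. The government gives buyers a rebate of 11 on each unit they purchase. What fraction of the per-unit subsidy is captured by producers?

Pre-subsidy: 585.25 - 1.25Q = 33.875 + 0.125Q gives Q* = 401 and P* = 84.
With the rebate, buyers effectively pay Pb = Ps − 11, where Ps is the price sellers receive.
On the curves, Pb = 585.25 - 1.25Q and Ps = 33.875 + 0.125Q; the wedge Ps − Pb = 11 gives 33.875 + 0.125Q − (585.25 - 1.25Q) = 11, so Q' = 409.
Then Pb = 585.25 − 1.25·409 = 74 and Ps = 33.875 + 0.125·409 = 85.
Buyers' price falls by P* − Pb = 84 − 74 = 10; sellers' price rises by Ps − P* = 85 − 84 = 1.
So producers capture 1/11 = 1/11 of each unit of subsidy.

Producer share = 1/11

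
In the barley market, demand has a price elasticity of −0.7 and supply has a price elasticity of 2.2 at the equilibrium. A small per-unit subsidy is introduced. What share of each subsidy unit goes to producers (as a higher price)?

For a small subsidy around the equilibrium, the benefit split depends on the relative slopes, which at a point are proportional to the elasticities.
Buyer share = εs/(εs + |εd|) = 2.2/(2.2 + 0.7) = 22/29; seller share = |εd|/(εs + |εd|) = 7/29.
So producers capture 7/29 of the subsidy.

Producer share = 7/29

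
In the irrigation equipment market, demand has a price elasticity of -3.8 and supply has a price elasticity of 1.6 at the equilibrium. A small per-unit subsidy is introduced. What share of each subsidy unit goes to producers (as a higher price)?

For a small subsidy around the equilibrium, the benefit split depends on the relative slopes, which at a point are proportional to the elasticities.
Buyer share = εs/(εs + |εd|) = 1.6/(1.6 + 3.8) = 8/27; seller share = |εd|/(εs + |εd|) = 19/27.
So producers capture 19/27 of the subsidy.

Producer share = 19/27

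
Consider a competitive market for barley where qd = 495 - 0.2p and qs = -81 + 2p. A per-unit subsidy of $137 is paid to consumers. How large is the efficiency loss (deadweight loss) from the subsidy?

Pre-subsidy: 495 - 0.2p = -81 + 2p gives p* = 2880/11, q* = 4869/11.
With the rebate, buyers effectively pay pb = ps − 137, where ps is the price sellers receive.
Demand in terms of ps becomes qd = 495 − 0.2(ps − 137) = 522.4 - 0.2ps. Setting this equal to supply: 522.4 - 0.2ps = -81 + 2ps, so ps = 3017/11.
Buyers pay pb = 3017/11 − 137 = 1510/11; q' = -81 + 2·(3017/11) = 5143/11.
The subsidy expands output by 5143/11 − 4869/11 = 274/11 past the efficient level; on those units the gap between marginal cost and willingness to pay runs from 0 up to 137.
DWL = ½ × 137 × 274/11 = 18769/11.

Deadweight loss = 18769/11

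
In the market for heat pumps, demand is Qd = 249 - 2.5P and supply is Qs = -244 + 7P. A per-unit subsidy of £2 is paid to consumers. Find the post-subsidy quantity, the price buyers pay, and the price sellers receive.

Pre-subsidy: 249 - 2.5P = -244 + 7P gives P* = 986/19, Q* = 2266/19.
With the rebate, buyers effectively pay Pb = Ps − 2, where Ps is the price sellers receive.
Demand in terms of Ps becomes Qd = 249 − 2.5(Ps − 2) = 254 - 2.5Ps. Setting this equal to supply: 254 - 2.5Ps = -244 + 7Ps, so Ps = 996/19.
Buyers pay Pb = 996/19 − 2 = 958/19; Q' = -244 + 7·(996/19) = 2336/19.

Q' = 2336/19; buyers pay 958/19; sellers receive 996/19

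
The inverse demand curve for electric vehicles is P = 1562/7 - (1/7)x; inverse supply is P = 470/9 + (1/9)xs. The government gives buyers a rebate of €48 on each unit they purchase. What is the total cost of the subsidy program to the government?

Government cost = €41376

Pre-subsidy: 1562/7 - (1/7)x = 470/9 + (1/9)x gives x* = 673 and P* = 127.
With the rebate, buyers effectively pay Pb = Ps − 48, where Ps is the price sellers receive.
On the curves, Pb = 1562/7 - (1/7)x and Ps = 470/9 + (1/9)x; the wedge Ps − Pb = 48 gives 470/9 + (1/9)x − (1562/7 - (1/7)x) = 48, so x' = 862.
Then Pb = 1562/7 − (1/7)·862 = 100 and Ps = 470/9 + (1/9)·862 = 148.
Government outlay = subsidy × quantity = 48 × 862 = 41376.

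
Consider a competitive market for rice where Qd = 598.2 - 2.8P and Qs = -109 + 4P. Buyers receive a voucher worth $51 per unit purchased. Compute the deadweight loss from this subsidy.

Deadweight loss = $2142

Pre-subsidy: 598.2 - 2.8P = -109 + 4P gives P* = 104, Q* = 307.
With the rebate, buyers effectively pay Pb = Ps − 51, where Ps is the price sellers receive.
Demand in terms of Ps becomes Qd = 598.2 − 2.8(Ps − 51) = 741 - 2.8Ps. Setting this equal to supply: 741 - 2.8Ps = -109 + 4Ps, so Ps = 125.
Buyers pay Pb = 125 − 51 = 74; Q' = -109 + 4·125 = 391.
The subsidy expands output by 391 − 307 = 84 past the efficient level; on those units the gap between marginal cost and willingness to pay runs from 0 up to 51.
DWL = ½ × 51 × 84 = 2142.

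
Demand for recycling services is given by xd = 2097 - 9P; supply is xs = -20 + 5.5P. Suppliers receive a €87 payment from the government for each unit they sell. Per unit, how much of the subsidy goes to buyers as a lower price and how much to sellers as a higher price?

Buyers gain €33 per unit; sellers gain €54 per unit

Pre-subsidy: 2097 - 9P = -20 + 5.5P gives P* = 146, x* = 783.
With the subsidy, sellers receive Ps = Pb + 87 for each unit, where Pb is the price buyers pay.
Supply in terms of Pb becomes xs = -20 + 5.5(Pb + 87) = 458.5 + 5.5Pb. Setting this equal to demand: 2097 - 9Pb = 458.5 + 5.5Pb, so Pb = 113.
Sellers receive Ps = 113 + 87 = 200; x' = 2097 − 9·113 = 1080.
Buyers' price falls by P* − Pb = 146 − 113 = 33; sellers' price rises by Ps − P* = 200 − 146 = 54.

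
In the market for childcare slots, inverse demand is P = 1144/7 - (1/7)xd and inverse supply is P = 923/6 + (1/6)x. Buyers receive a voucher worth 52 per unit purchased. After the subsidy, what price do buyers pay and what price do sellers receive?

Buyers pay 135; sellers receive 187

Pre-subsidy: 1144/7 - (1/7)x = 923/6 + (1/6)x gives x* = 31 and P* = 159.
With the rebate, buyers effectively pay Pb = Ps − 52, where Ps is the price sellers receive.
On the curves, Pb = 1144/7 - (1/7)x and Ps = 923/6 + (1/6)x; the wedge Ps − Pb = 52 gives 923/6 + (1/6)x − (1144/7 - (1/7)x) = 52, so x' = 199.
Then Pb = 1144/7 − (1/7)·199 = 135 and Ps = 923/6 + (1/6)·199 = 187.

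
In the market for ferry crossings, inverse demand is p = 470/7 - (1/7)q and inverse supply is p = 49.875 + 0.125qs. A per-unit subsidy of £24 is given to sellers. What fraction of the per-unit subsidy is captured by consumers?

Pre-subsidy: 470/7 - (1/7)q = 49.875 + 0.125q gives q* = 967/15 and p* = 869/15.
With the subsidy, sellers receive ps = pb + 24 for each unit, where pb is the price buyers pay.
On the curves, pb = 470/7 - (1/7)q and ps = 49.875 + 0.125q; the wedge ps − pb = 24 gives 49.875 + 0.125q − (470/7 - (1/7)q) = 24, so q' = 2311/15.
Then pb = 470/7 − (1/7)·(2311/15) = 677/15 and ps = 49.875 + 0.125·(2311/15) = 1037/15.
Buyers' price falls by p* − pb = 869/15 − 677/15 = 12.8; sellers' price rises by ps − p* = 1037/15 − 869/15 = 11.2.
So consumers capture 12.8/24 = 8/15 of each unit of subsidy.

Consumer share = 8/15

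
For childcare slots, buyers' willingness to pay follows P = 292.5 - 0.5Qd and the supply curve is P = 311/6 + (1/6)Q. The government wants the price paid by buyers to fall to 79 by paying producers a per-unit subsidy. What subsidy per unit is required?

Required subsidy s = 44 per unit

At a buyer price of 79, quantity demanded is 585 − 2·79 = 427.
Sellers supply 427 only when they receive Ps = 311/6 + (1/6)·427 = 123.
s = Ps − Pb = 123 − 79 = 44.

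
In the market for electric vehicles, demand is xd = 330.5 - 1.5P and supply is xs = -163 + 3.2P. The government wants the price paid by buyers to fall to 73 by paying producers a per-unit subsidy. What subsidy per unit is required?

At a buyer price of 73, quantity demanded is 330.5 − 1.5·73 = 221.
Sellers supply 221 only when they receive Ps with -163 + 3.2·Ps = 221, i.e. Ps = 120.
s = Ps − Pb = 120 − 73 = 47.

Required subsidy s = 47 per unit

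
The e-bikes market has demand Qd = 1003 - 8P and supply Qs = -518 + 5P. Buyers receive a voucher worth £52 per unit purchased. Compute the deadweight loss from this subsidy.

Deadweight loss = £4160

Pre-subsidy: 1003 - 8P = -518 + 5P gives P* = 117, Q* = 67.
With the rebate, buyers effectively pay Pb = Ps − 52, where Ps is the price sellers receive.
Demand in terms of Ps becomes Qd = 1003 − 8(Ps − 52) = 1419 - 8Ps. Setting this equal to supply: 1419 - 8Ps = -518 + 5Ps, so Ps = 149.
Buyers pay Pb = 149 − 52 = 97; Q' = -518 + 5·149 = 227.
The subsidy expands output by 227 − 67 = 160 past the efficient level; on those units the gap between marginal cost and willingness to pay runs from 0 up to 52.
DWL = ½ × 52 × 160 = 4160.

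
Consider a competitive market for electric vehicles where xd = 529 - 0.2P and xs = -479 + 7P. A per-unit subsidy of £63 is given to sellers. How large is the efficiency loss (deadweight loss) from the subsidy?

Pre-subsidy: 529 - 0.2P = -479 + 7P gives P* = 140, x* = 501.
With the subsidy, sellers receive Ps = Pb + 63 for each unit, where Pb is the price buyers pay.
Supply in terms of Pb becomes xs = -479 + 7(Pb + 63) = -38 + 7Pb. Setting this equal to demand: 529 - 0.2Pb = -38 + 7Pb, so Pb = 78.75.
Sellers receive Ps = 78.75 + 63 = 141.75; x' = 529 − 0.2·78.75 = 513.25.
The subsidy expands output by 513.25 − 501 = 12.25 past the efficient level; on those units the gap between marginal cost and willingness to pay runs from 0 up to 63.
DWL = ½ × 63 × 12.25 = 385.875.

Deadweight loss = £385.875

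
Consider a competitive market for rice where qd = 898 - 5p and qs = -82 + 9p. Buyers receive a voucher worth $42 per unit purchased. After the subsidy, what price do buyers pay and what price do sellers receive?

Pre-subsidy: 898 - 5p = -82 + 9p gives p* = 70, q* = 548.
With the rebate, buyers effectively pay pb = ps − 42, where ps is the price sellers receive.
Demand in terms of ps becomes qd = 898 − 5(ps − 42) = 1108 - 5ps. Setting this equal to supply: 1108 - 5ps = -82 + 9ps, so ps = 85.
Buyers pay pb = 85 − 42 = 43; q' = -82 + 9·85 = 683.

Buyers pay $43; sellers receive $85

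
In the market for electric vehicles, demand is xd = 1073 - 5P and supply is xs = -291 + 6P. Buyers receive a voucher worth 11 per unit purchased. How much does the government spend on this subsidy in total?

Government cost = 5313

Pre-subsidy: 1073 - 5P = -291 + 6P gives P* = 124, x* = 453.
With the rebate, buyers effectively pay Pb = Ps − 11, where Ps is the price sellers receive.
Demand in terms of Ps becomes xd = 1073 − 5(Ps − 11) = 1128 - 5Ps. Setting this equal to supply: 1128 - 5Ps = -291 + 6Ps, so Ps = 129.
Buyers pay Pb = 129 − 11 = 118; x' = -291 + 6·129 = 483.
Government outlay = subsidy × quantity = 11 × 483 = 5313.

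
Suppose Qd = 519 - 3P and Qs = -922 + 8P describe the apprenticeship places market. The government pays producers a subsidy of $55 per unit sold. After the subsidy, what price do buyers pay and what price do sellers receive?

Pre-subsidy: 519 - 3P = -922 + 8P gives P* = 131, Q* = 126.
With the subsidy, sellers receive Ps = Pb + 55 for each unit, where Pb is the price buyers pay.
Supply in terms of Pb becomes Qs = -922 + 8(Pb + 55) = -482 + 8Pb. Setting this equal to demand: 519 - 3Pb = -482 + 8Pb, so Pb = 91.
Sellers receive Ps = 91 + 55 = 146; Q' = 519 − 3·91 = 246.

Buyers pay $91; sellers receive $146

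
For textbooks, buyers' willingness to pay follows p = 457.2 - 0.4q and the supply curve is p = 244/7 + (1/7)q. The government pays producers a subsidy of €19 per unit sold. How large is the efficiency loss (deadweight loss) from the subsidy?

Pre-subsidy: 457.2 - 0.4q = 244/7 + (1/7)q gives q* = 778 and p* = 146.
With the subsidy, sellers receive ps = pb + 19 for each unit, where pb is the price buyers pay.
On the curves, pb = 457.2 - 0.4q and ps = 244/7 + (1/7)q; the wedge ps − pb = 19 gives 244/7 + (1/7)q − (457.2 - 0.4q) = 19, so q' = 813.
Then pb = 457.2 − 0.4·813 = 132 and ps = 244/7 + (1/7)·813 = 151.
The subsidy expands output by 813 − 778 = 35 past the efficient level; on those units the gap between marginal cost and willingness to pay runs from 0 up to 19.
DWL = ½ × 19 × 35 = 332.5.

Deadweight loss = €332.5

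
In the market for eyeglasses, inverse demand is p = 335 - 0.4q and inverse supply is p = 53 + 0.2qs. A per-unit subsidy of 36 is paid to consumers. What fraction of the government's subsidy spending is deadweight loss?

Pre-subsidy: 335 - 0.4q = 53 + 0.2q gives q* = 470 and p* = 147.
With the rebate, buyers effectively pay pb = ps − 36, where ps is the price sellers receive.
On the curves, pb = 335 - 0.4q and ps = 53 + 0.2q; the wedge ps − pb = 36 gives 53 + 0.2q − (335 - 0.4q) = 36, so q' = 530.
Then pb = 335 − 0.4·530 = 123 and ps = 53 + 0.2·530 = 159.
ΔCS = ½(470 + 530)(147 − 123) = 12000; ΔPS = ½(470 + 530)(159 − 147) = 6000.
Government spending = 36 × 530 = 19080.
DWL = ½ × 36 × (530 − 470) = 1080; fraction = 1080 / 19080 = 3/53.

DWL / government spending = 3/53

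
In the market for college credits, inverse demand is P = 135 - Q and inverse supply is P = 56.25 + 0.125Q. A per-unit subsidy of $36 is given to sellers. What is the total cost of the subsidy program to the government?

Pre-subsidy: 135 - Q = 56.25 + 0.125Q gives Q* = 70 and P* = 65.
With the subsidy, sellers receive Ps = Pb + 36 for each unit, where Pb is the price buyers pay.
On the curves, Pb = 135 - Q and Ps = 56.25 + 0.125Q; the wedge Ps − Pb = 36 gives 56.25 + 0.125Q − (135 - Q) = 36, so Q' = 102.
Then Pb = 135 − 1·102 = 33 and Ps = 56.25 + 0.125·102 = 69.
Government outlay = subsidy × quantity = 36 × 102 = 3672.

Government cost = $3672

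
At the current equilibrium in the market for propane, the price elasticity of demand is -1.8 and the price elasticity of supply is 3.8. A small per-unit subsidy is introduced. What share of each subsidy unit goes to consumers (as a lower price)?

For a small subsidy around the equilibrium, the benefit split depends on the relative slopes, which at a point are proportional to the elasticities.
Buyer share = εs/(εs + |εd|) = 3.8/(3.8 + 1.8) = 19/28; seller share = |εd|/(εs + |εd|) = 9/28.

Consumer share = 19/28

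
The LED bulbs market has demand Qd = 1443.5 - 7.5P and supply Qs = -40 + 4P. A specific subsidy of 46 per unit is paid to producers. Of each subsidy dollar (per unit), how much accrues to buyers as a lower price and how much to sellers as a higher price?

Pre-subsidy: 1443.5 - 7.5P = -40 + 4P gives P* = 129, Q* = 476.
With the subsidy, sellers receive Ps = Pb + 46 for each unit, where Pb is the price buyers pay.
Supply in terms of Pb becomes Qs = -40 + 4(Pb + 46) = 144 + 4Pb. Setting this equal to demand: 1443.5 - 7.5Pb = 144 + 4Pb, so Pb = 113.
Sellers receive Ps = 113 + 46 = 159; Q' = 1443.5 − 7.5·113 = 596.
Buyers' price falls by P* − Pb = 129 − 113 = 16; sellers' price rises by Ps − P* = 159 − 129 = 30.

Buyers gain 16 per unit; sellers gain 30 per unit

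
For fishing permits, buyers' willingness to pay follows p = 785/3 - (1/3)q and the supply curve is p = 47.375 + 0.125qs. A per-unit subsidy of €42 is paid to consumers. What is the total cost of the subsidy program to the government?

Pre-subsidy: 785/3 - (1/3)q = 47.375 + 0.125q gives q* = 5143/11 and p* = 1164/11.
With the rebate, buyers effectively pay pb = ps − 42, where ps is the price sellers receive.
On the curves, pb = 785/3 - (1/3)q and ps = 47.375 + 0.125q; the wedge ps − pb = 42 gives 47.375 + 0.125q − (785/3 - (1/3)q) = 42, so q' = 6151/11.
Then pb = 785/3 − (1/3)·(6151/11) = 828/11 and ps = 47.375 + 0.125·(6151/11) = 1290/11.
Government outlay = subsidy × quantity = 42 × 6151/11 = 258342/11.

Government cost = 258342/11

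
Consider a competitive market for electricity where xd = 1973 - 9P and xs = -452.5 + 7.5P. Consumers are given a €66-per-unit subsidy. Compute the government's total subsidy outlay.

Government cost = €60720

Pre-subsidy: 1973 - 9P = -452.5 + 7.5P gives P* = 147, x* = 650.
With the rebate, buyers effectively pay Pb = Ps − 66, where Ps is the price sellers receive.
Demand in terms of Ps becomes xd = 1973 − 9(Ps − 66) = 2567 - 9Ps. Setting this equal to supply: 2567 - 9Ps = -452.5 + 7.5Ps, so Ps = 183.
Buyers pay Pb = 183 − 66 = 117; x' = -452.5 + 7.5·183 = 920.
Government outlay = subsidy × quantity = 66 × 920 = 60720.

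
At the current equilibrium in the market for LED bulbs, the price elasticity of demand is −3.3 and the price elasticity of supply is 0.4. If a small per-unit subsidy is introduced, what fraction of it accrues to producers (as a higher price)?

Producer share = 33/37

For a small subsidy around the equilibrium, the benefit split depends on the relative slopes, which at a point are proportional to the elasticities.
Buyer share = εs/(εs + |εd|) = 0.4/(0.4 + 3.3) = 4/37; seller share = |εd|/(εs + |εd|) = 33/37.
So producers capture 33/37 of the subsidy.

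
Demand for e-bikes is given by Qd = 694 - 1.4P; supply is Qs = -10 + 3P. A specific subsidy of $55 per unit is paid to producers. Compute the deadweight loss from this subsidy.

Deadweight loss = $1443.75

Pre-subsidy: 694 - 1.4P = -10 + 3P gives P* = 160, Q* = 470.
With the subsidy, sellers receive Ps = Pb + 55 for each unit, where Pb is the price buyers pay.
Supply in terms of Pb becomes Qs = -10 + 3(Pb + 55) = 155 + 3Pb. Setting this equal to demand: 694 - 1.4Pb = 155 + 3Pb, so Pb = 122.5.
Sellers receive Ps = 122.5 + 55 = 177.5; Q' = 694 − 1.4·122.5 = 522.5.
The subsidy expands output by 522.5 − 470 = 52.5 past the efficient level; on those units the gap between marginal cost and willingness to pay runs from 0 up to 55.
DWL = ½ × 55 × 52.5 = 1443.75.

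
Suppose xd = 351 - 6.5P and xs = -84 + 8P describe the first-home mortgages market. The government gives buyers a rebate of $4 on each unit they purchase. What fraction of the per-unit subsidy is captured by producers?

Producer share = 13/29

Pre-subsidy: 351 - 6.5P = -84 + 8P gives P* = 30, x* = 156.
With the rebate, buyers effectively pay Pb = Ps − 4, where Ps is the price sellers receive.
Demand in terms of Ps becomes xd = 351 − 6.5(Ps − 4) = 377 - 6.5Ps. Setting this equal to supply: 377 - 6.5Ps = -84 + 8Ps, so Ps = 922/29.
Buyers pay Pb = 922/29 − 4 = 806/29; x' = -84 + 8·(922/29) = 4940/29.
Buyers' price falls by P* − Pb = 30 − 806/29 = 64/29; sellers' price rises by Ps − P* = 922/29 − 30 = 52/29.
So producers capture (52/29)/4 = 13/29 of each unit of subsidy.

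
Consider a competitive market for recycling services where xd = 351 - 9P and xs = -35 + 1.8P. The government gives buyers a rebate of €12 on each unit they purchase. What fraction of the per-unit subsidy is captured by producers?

Pre-subsidy: 351 - 9P = -35 + 1.8P gives P* = 965/27, x* = 88/3.
With the rebate, buyers effectively pay Pb = Ps − 12, where Ps is the price sellers receive.
Demand in terms of Ps becomes xd = 351 − 9(Ps − 12) = 459 - 9Ps. Setting this equal to supply: 459 - 9Ps = -35 + 1.8Ps, so Ps = 1235/27.
Buyers pay Pb = 1235/27 − 12 = 911/27; x' = -35 + 1.8·(1235/27) = 142/3.
Buyers' price falls by P* − Pb = 965/27 − 911/27 = 2; sellers' price rises by Ps − P* = 1235/27 − 965/27 = 10.
So producers capture 10/12 = 5/6 of each unit of subsidy.

Producer share = 5/6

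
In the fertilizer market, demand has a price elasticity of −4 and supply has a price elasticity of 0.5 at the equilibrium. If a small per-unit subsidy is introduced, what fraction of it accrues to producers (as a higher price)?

For a small subsidy around the equilibrium, the benefit split depends on the relative slopes, which at a point are proportional to the elasticities.
Buyer share = εs/(εs + |εd|) = 0.5/(0.5 + 4) = 1/9; seller share = |εd|/(εs + |εd|) = 8/9.
So producers capture 8/9 of the subsidy.

Producer share = 8/9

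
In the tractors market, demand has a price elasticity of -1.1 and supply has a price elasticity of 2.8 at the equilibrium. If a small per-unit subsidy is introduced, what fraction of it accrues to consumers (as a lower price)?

Consumer share = 28/39

For a small subsidy around the equilibrium, the benefit split depends on the relative slopes, which at a point are proportional to the elasticities.
Buyer share = εs/(εs + |εd|) = 2.8/(2.8 + 1.1) = 28/39; seller share = |εd|/(εs + |εd|) = 11/39.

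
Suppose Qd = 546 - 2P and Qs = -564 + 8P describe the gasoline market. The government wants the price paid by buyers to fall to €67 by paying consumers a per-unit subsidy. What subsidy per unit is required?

At a buyer price of 67, quantity demanded is 546 − 2·67 = 412.
Sellers supply 412 only when they receive Ps with -564 + 8·Ps = 412, i.e. Ps = 122.
s = Ps − Pb = 122 − 67 = 55.

Required subsidy s = €55 per unit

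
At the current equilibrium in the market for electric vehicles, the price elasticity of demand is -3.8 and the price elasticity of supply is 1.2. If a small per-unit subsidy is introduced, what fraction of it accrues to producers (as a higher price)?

Producer share = 0.76

For a small subsidy around the equilibrium, the benefit split depends on the relative slopes, which at a point are proportional to the elasticities.
Buyer share = εs/(εs + |εd|) = 1.2/(1.2 + 3.8) = 0.24; seller share = |εd|/(εs + |εd|) = 0.76.
So producers capture 0.76 of the subsidy.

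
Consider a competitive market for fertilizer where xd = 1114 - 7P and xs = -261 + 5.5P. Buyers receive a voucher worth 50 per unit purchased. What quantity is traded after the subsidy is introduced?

x' = 498

Pre-subsidy: 1114 - 7P = -261 + 5.5P gives P* = 110, x* = 344.
With the rebate, buyers effectively pay Pb = Ps − 50, where Ps is the price sellers receive.
Demand in terms of Ps becomes xd = 1114 − 7(Ps − 50) = 1464 - 7Ps. Setting this equal to supply: 1464 - 7Ps = -261 + 5.5Ps, so Ps = 138.
Buyers pay Pb = 138 − 50 = 88; x' = -261 + 5.5·138 = 498.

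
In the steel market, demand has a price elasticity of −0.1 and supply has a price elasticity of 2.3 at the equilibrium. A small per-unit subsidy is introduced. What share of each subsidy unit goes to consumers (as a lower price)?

Consumer share = 23/24

For a small subsidy around the equilibrium, the benefit split depends on the relative slopes, which at a point are proportional to the elasticities.
Buyer share = εs/(εs + |εd|) = 2.3/(2.3 + 0.1) = 23/24; seller share = |εd|/(εs + |εd|) = 1/24.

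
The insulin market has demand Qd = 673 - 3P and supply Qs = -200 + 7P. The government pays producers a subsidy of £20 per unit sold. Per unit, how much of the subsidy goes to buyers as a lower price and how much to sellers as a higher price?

Buyers gain £14 per unit; sellers gain £6 per unit

Pre-subsidy: 673 - 3P = -200 + 7P gives P* = 87.3, Q* = 411.1.
With the subsidy, sellers receive Ps = Pb + 20 for each unit, where Pb is the price buyers pay.
Supply in terms of Pb becomes Qs = -200 + 7(Pb + 20) = -60 + 7Pb. Setting this equal to demand: 673 - 3Pb = -60 + 7Pb, so Pb = 73.3.
Sellers receive Ps = 73.3 + 20 = 93.3; Q' = 673 − 3·73.3 = 453.1.
Buyers' price falls by P* − Pb = 87.3 − 73.3 = 14; sellers' price rises by Ps − P* = 93.3 − 87.3 = 6.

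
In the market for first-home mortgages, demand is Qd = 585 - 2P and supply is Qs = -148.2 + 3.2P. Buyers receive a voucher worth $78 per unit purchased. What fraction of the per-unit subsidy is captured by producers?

Producer share = 5/13

Pre-subsidy: 585 - 2P = -148.2 + 3.2P gives P* = 141, Q* = 303.
With the rebate, buyers effectively pay Pb = Ps − 78, where Ps is the price sellers receive.
Demand in terms of Ps becomes Qd = 585 − 2(Ps − 78) = 741 - 2Ps. Setting this equal to supply: 741 - 2Ps = -148.2 + 3.2Ps, so Ps = 171.
Buyers pay Pb = 171 − 78 = 93; Q' = -148.2 + 3.2·171 = 399.
Buyers' price falls by P* − Pb = 141 − 93 = 48; sellers' price rises by Ps − P* = 171 − 141 = 30.
So producers capture 30/78 = 5/13 of each unit of subsidy.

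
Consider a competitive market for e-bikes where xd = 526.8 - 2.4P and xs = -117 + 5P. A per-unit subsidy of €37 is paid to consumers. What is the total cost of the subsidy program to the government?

Pre-subsidy: 526.8 - 2.4P = -117 + 5P gives P* = 87, x* = 318.
With the rebate, buyers effectively pay Pb = Ps − 37, where Ps is the price sellers receive.
Demand in terms of Ps becomes xd = 526.8 − 2.4(Ps − 37) = 615.6 - 2.4Ps. Setting this equal to supply: 615.6 - 2.4Ps = -117 + 5Ps, so Ps = 99.
Buyers pay Pb = 99 − 37 = 62; x' = -117 + 5·99 = 378.
Government outlay = subsidy × quantity = 37 × 378 = 13986.

Government cost = €13986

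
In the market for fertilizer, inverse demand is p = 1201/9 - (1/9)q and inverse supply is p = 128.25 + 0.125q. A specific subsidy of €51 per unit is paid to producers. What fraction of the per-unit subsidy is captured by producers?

Pre-subsidy: 1201/9 - (1/9)q = 128.25 + 0.125q gives q* = 22 and p* = 131.
With the subsidy, sellers receive ps = pb + 51 for each unit, where pb is the price buyers pay.
On the curves, pb = 1201/9 - (1/9)q and ps = 128.25 + 0.125q; the wedge ps − pb = 51 gives 128.25 + 0.125q − (1201/9 - (1/9)q) = 51, so q' = 238.
Then pb = 1201/9 − (1/9)·238 = 107 and ps = 128.25 + 0.125·238 = 158.
Buyers' price falls by p* − pb = 131 − 107 = 24; sellers' price rises by ps − p* = 158 − 131 = 27.
So producers capture 27/51 = 9/17 of each unit of subsidy.

Producer share = 9/17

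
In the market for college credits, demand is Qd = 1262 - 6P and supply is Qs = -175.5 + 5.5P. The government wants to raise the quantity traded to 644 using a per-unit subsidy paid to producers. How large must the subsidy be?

At Q = 644, invert demand for the buyer price: Pb = (1262 − 644)/6 = 103; invert supply for the seller price: Ps = (644 − (-175.5))/5.5 = 149.
The subsidy must fill the gap: s = Ps − Pb = 149 − 103 = 46.

Required subsidy s = 46 per unit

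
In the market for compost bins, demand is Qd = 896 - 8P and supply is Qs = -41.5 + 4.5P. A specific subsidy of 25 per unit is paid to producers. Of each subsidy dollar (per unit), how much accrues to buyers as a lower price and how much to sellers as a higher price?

Buyers gain 9 per unit; sellers gain 16 per unit

Pre-subsidy: 896 - 8P = -41.5 + 4.5P gives P* = 75, Q* = 296.
With the subsidy, sellers receive Ps = Pb + 25 for each unit, where Pb is the price buyers pay.
Supply in terms of Pb becomes Qs = -41.5 + 4.5(Pb + 25) = 71 + 4.5Pb. Setting this equal to demand: 896 - 8Pb = 71 + 4.5Pb, so Pb = 66.
Sellers receive Ps = 66 + 25 = 91; Q' = 896 − 8·66 = 368.
Buyers' price falls by P* − Pb = 75 − 66 = 9; sellers' price rises by Ps − P* = 91 − 75 = 16.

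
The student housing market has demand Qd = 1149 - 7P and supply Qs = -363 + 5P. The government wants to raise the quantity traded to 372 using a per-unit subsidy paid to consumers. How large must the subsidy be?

Required subsidy s = 36 per unit

At Q = 372, invert demand for the buyer price: Pb = (1149 − 372)/7 = 111; invert supply for the seller price: Ps = (372 − (-363))/5 = 147.
The subsidy must fill the gap: s = Ps − Pb = 147 − 111 = 36.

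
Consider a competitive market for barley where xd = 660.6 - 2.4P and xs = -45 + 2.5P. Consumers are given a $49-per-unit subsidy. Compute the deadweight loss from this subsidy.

Pre-subsidy: 660.6 - 2.4P = -45 + 2.5P gives P* = 144, x* = 315.
With the rebate, buyers effectively pay Pb = Ps − 49, where Ps is the price sellers receive.
Demand in terms of Ps becomes xd = 660.6 − 2.4(Ps − 49) = 778.2 - 2.4Ps. Setting this equal to supply: 778.2 - 2.4Ps = -45 + 2.5Ps, so Ps = 168.
Buyers pay Pb = 168 − 49 = 119; x' = -45 + 2.5·168 = 375.
The subsidy expands output by 375 − 315 = 60 past the efficient level; on those units the gap between marginal cost and willingness to pay runs from 0 up to 49.
DWL = ½ × 49 × 60 = 1470.

Deadweight loss = $1470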